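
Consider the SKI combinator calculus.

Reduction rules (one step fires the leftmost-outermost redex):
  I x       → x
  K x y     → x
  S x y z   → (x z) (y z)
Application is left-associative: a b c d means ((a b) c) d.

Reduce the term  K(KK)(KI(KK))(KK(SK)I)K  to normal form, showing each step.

  start: K(KK)(KI(KK))(KK(SK)I)K
  step 1: KK(KK(SK)I)K
  step 2: KK

Answer: normal form = KK  (in 2 steps)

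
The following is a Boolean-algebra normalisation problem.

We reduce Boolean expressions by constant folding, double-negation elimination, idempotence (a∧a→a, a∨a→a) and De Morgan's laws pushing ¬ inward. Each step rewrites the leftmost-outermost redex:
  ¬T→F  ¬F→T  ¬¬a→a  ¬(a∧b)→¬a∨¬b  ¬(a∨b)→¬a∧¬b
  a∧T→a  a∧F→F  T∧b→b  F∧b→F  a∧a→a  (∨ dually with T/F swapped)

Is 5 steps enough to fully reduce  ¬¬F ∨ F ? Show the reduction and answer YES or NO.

  start: ¬¬F ∨ F
  →1  ¬¬F
  →2  F

Answer: YES — reaches normal form F in 2 ≤ 5 steps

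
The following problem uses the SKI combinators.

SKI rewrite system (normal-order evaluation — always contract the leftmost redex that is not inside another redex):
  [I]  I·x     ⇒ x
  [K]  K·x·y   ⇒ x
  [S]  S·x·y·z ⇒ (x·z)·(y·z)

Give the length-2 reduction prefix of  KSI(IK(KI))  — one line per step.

Answer: after 2 steps: S(K(KI))

Reduction:
  start: KSI(IK(KI))
  →1  S(IK(KI))
  →2  S(K(KI))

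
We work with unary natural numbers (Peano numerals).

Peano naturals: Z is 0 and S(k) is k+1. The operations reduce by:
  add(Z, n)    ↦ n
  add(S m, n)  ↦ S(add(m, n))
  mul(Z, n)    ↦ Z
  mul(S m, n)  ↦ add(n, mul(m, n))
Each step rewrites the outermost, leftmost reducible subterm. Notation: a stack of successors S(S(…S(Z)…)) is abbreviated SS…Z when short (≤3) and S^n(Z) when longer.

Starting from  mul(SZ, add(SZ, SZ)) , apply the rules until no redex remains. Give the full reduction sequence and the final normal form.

  start: mul(SZ, add(SZ, SZ))
  step 1: add(add(SZ, SZ), mul(Z, add(SZ, SZ)))
  step 2: add(S(add(Z, SZ)), mul(Z, add(SZ, SZ)))
  step 3: S(add(add(Z, SZ), mul(Z, add(SZ, SZ))))
  step 4: S(add(SZ, mul(Z, add(SZ, SZ))))
  step 5: S(S(add(Z, mul(Z, add(SZ, SZ)))))
  step 6: S(S(mul(Z, add(SZ, SZ))))
  step 7: SSZ

Answer: normal form = SSZ  (in 7 steps)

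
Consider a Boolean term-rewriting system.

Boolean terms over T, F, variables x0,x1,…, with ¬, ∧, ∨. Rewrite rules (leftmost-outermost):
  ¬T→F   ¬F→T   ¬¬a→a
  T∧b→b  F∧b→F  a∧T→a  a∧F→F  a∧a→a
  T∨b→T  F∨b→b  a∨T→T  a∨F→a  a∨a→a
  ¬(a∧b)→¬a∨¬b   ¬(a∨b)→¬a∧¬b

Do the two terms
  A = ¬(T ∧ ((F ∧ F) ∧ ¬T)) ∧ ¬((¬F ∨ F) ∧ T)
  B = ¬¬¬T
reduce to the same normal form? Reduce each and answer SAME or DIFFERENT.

Answer: SAME — A ⇓ F, B ⇓ F

Working:
Term A:
  start: ¬(T ∧ ((F ∧ F) ∧ ¬T)) ∧ ¬((¬F ∨ F) ∧ T)
  [1] (¬T ∨ ¬((F ∧ F) ∧ ¬T)) ∧ ¬((¬F ∨ F) ∧ T)
  [2] (F ∨ ¬((F ∧ F) ∧ ¬T)) ∧ ¬((¬F ∨ F) ∧ T)
  [3] ¬((F ∧ F) ∧ ¬T) ∧ ¬((¬F ∨ F) ∧ T)
  [4] (¬(F ∧ F) ∨ ¬¬T) ∧ ¬((¬F ∨ F) ∧ T)
  [5] ((¬F ∨ ¬F) ∨ ¬¬T) ∧ ¬((¬F ∨ F) ∧ T)
  [6] (¬F ∨ ¬¬T) ∧ ¬((¬F ∨ F) ∧ T)
  [7] (T ∨ ¬¬T) ∧ ¬((¬F ∨ F) ∧ T)
  [8] T ∧ ¬((¬F ∨ F) ∧ T)
  [9] ¬((¬F ∨ F) ∧ T)
  [10] ¬(¬F ∨ F) ∨ ¬T
  [11] (¬¬F ∧ ¬F) ∨ ¬T
  [12] (F ∧ ¬F) ∨ ¬T
  [13] F ∨ ¬T
  [14] ¬T
  [15] F

Term B:
  start: ¬¬¬T
  [1] ¬T
  [2] F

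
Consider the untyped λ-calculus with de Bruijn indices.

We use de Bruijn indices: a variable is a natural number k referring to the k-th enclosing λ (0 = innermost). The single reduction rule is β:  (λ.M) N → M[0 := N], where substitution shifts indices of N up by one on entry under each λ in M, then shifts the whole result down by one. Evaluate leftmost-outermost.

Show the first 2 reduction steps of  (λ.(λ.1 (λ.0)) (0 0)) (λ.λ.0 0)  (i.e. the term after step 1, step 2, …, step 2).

  start: (λ.(λ.1 (λ.0)) (0 0)) (λ.λ.0 0)
  [1] (λ.(λ.λ.0 0) (λ.0)) ((λ.λ.0 0) (λ.λ.0 0))
  [2] (λ.λ.0 0) (λ.0)

Answer: after 2 steps: (λ.λ.0 0) (λ.0)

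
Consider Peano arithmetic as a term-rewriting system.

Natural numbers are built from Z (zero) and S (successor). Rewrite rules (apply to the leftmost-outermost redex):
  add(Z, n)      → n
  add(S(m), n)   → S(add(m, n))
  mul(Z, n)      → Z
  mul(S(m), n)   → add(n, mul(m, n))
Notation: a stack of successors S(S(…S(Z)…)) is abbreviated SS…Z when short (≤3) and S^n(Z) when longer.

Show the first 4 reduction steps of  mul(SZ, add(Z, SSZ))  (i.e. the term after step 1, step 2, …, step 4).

Answer: after 4 steps: S(S(add(Z, mul(Z, add(Z, SSZ)))))

Working:
  start: mul(SZ, add(Z, SSZ))
  [1] add(add(Z, SSZ), mul(Z, add(Z, SSZ)))
  [2] add(SSZ, mul(Z, add(Z, SSZ)))
  [3] S(add(SZ, mul(Z, add(Z, SSZ))))
  [4] S(S(add(Z, mul(Z, add(Z, SSZ)))))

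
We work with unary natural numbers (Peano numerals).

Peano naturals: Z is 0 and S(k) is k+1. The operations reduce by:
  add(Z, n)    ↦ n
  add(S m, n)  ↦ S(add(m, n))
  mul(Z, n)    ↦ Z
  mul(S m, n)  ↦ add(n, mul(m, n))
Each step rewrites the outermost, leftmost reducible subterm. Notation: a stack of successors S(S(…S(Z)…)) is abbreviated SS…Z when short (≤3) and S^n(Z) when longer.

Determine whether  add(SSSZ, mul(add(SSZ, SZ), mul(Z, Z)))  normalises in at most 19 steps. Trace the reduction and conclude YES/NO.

Answer: YES — reaches normal form SSSZ in 17 ≤ 19 steps

Reduction:
  start: add(SSSZ, mul(add(SSZ, SZ), mul(Z, Z)))
  →1  S(add(SSZ, mul(add(SSZ, SZ), mul(Z, Z))))
  →2  S(S(add(SZ, mul(add(SSZ, SZ), mul(Z, Z)))))
  →3  S(S(S(add(Z, mul(add(SSZ, SZ), mul(Z, Z))))))
  →4  S(S(S(mul(add(SSZ, SZ), mul(Z, Z)))))
  →5  S(S(S(mul(S(add(SZ, SZ)), mul(Z, Z)))))
  →6  S(S(S(add(mul(Z, Z), mul(add(SZ, SZ), mul(Z, Z))))))
  →7  S(S(S(add(Z, mul(add(SZ, SZ), mul(Z, Z))))))
  →8  S(S(S(mul(add(SZ, SZ), mul(Z, Z)))))
  →9  S(S(S(mul(S(add(Z, SZ)), mul(Z, Z)))))
  →10  S(S(S(add(mul(Z, Z), mul(add(Z, SZ), mul(Z, Z))))))
  →11  S(S(S(add(Z, mul(add(Z, SZ), mul(Z, Z))))))
  →12  S(S(S(mul(add(Z, SZ), mul(Z, Z)))))
  →13  S(S(S(mul(SZ, mul(Z, Z)))))
  →14  S(S(S(add(mul(Z, Z), mul(Z, mul(Z, Z))))))
  →15  S(S(S(add(Z, mul(Z, mul(Z, Z))))))
  →16  S(S(S(mul(Z, mul(Z, Z)))))
  →17  SSSZ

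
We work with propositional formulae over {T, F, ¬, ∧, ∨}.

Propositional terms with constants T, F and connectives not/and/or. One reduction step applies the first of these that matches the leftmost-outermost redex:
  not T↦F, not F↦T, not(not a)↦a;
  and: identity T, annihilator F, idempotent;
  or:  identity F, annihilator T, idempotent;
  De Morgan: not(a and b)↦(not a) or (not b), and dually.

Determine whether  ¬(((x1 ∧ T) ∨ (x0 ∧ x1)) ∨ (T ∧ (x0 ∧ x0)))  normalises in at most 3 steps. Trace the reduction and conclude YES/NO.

  start: ¬(((x1 ∧ T) ∨ (x0 ∧ x1)) ∨ (T ∧ (x0 ∧ x0)))
  step 1: ¬((x1 ∧ T) ∨ (x0 ∧ x1)) ∧ ¬(T ∧ (x0 ∧ x0))
  step 2: (¬(x1 ∧ T) ∧ ¬(x0 ∧ x1)) ∧ ¬(T ∧ (x0 ∧ x0))
  step 3: ((¬x1 ∨ ¬T) ∧ ¬(x0 ∧ x1)) ∧ ¬(T ∧ (x0 ∧ x0))

Answer: NO — after 3 steps the term is ((¬x1 ∨ ¬T) ∧ ¬(x0 ∧ x1)) ∧ ¬(T ∧ (x0 ∧ x0)), not yet normal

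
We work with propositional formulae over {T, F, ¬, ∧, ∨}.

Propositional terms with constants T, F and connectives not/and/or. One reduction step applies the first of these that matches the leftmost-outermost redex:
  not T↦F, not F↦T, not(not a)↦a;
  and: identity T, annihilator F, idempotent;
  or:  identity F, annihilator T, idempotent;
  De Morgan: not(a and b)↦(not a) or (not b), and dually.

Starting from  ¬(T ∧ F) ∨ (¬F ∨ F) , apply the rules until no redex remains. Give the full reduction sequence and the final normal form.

  start: ¬(T ∧ F) ∨ (¬F ∨ F)
  →1  (¬T ∨ ¬F) ∨ (¬F ∨ F)
  →2  (F ∨ ¬F) ∨ (¬F ∨ F)
  →3  ¬F ∨ (¬F ∨ F)
  →4  T ∨ (¬F ∨ F)
  →5  T

Answer: normal form = T  (in 5 steps)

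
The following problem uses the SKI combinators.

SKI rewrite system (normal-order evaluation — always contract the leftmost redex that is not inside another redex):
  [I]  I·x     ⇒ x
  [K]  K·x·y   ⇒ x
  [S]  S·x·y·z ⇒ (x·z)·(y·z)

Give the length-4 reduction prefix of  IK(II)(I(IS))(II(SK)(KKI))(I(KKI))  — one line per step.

Answer: after 4 steps: II(SK)(KKI)(I(KKI))

Derivation:
  start: IK(II)(I(IS))(II(SK)(KKI))(I(KKI))
  step 1: K(II)(I(IS))(II(SK)(KKI))(I(KKI))
  step 2: II(II(SK)(KKI))(I(KKI))
  step 3: I(II(SK)(KKI))(I(KKI))
  step 4: II(SK)(KKI)(I(KKI))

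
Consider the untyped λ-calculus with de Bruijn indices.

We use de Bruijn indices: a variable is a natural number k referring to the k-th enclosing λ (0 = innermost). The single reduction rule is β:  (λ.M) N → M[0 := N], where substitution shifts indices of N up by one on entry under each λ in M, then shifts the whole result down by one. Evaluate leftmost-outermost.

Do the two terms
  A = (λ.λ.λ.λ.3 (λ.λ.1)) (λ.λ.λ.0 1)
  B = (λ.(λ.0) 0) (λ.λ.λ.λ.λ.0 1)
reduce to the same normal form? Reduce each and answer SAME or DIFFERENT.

Term A:
  start: (λ.λ.λ.λ.3 (λ.λ.1)) (λ.λ.λ.0 1)
  step 1: λ.λ.λ.(λ.λ.λ.0 1) (λ.λ.1)
  step 2: λ.λ.λ.λ.λ.0 1

Term B:
  start: (λ.(λ.0) 0) (λ.λ.λ.λ.λ.0 1)
  step 1: (λ.0) (λ.λ.λ.λ.λ.0 1)
  step 2: λ.λ.λ.λ.λ.0 1

Answer: SAME — A ⇓ λ.λ.λ.λ.λ.0 1, B ⇓ λ.λ.λ.λ.λ.0 1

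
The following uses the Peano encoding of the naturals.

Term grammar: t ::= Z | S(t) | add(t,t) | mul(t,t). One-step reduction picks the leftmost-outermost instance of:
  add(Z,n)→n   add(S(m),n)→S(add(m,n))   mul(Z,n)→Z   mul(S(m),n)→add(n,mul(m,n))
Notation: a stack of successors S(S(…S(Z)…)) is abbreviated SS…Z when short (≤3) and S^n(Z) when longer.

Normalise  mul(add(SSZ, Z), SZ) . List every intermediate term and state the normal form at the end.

Answer: normal form = SSZ  (in 10 steps)

Derivation:
  start: mul(add(SSZ, Z), SZ)
  step 1: mul(S(add(SZ, Z)), SZ)
  step 2: add(SZ, mul(add(SZ, Z), SZ))
  step 3: S(add(Z, mul(add(SZ, Z), SZ)))
  step 4: S(mul(add(SZ, Z), SZ))
  step 5: S(mul(S(add(Z, Z)), SZ))
  step 6: S(add(SZ, mul(add(Z, Z), SZ)))
  step 7: S(S(add(Z, mul(add(Z, Z), SZ))))
  step 8: S(S(mul(add(Z, Z), SZ)))
  step 9: S(S(mul(Z, SZ)))
  step 10: SSZ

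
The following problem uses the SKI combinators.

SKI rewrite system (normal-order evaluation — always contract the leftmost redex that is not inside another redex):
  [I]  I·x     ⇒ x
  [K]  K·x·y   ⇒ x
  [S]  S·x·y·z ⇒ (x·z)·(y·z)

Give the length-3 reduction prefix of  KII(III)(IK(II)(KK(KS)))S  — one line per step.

Answer: after 3 steps: II(IK(II)(KK(KS)))S

Reduction:
  start: KII(III)(IK(II)(KK(KS)))S
  step 1: I(III)(IK(II)(KK(KS)))S
  step 2: III(IK(II)(KK(KS)))S
  step 3: II(IK(II)(KK(KS)))S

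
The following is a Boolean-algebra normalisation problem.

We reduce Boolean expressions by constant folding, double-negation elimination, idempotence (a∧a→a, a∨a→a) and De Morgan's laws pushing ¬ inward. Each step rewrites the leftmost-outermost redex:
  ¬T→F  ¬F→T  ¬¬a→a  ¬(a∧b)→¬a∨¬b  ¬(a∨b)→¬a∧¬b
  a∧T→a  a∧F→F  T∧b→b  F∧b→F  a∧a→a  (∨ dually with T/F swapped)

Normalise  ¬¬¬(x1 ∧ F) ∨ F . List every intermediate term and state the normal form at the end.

  start: ¬¬¬(x1 ∧ F) ∨ F
  [1] ¬¬¬(x1 ∧ F)
  [2] ¬(x1 ∧ F)
  [3] ¬x1 ∨ ¬F
  [4] ¬x1 ∨ T
  [5] T

Answer: normal form = T  (in 5 steps)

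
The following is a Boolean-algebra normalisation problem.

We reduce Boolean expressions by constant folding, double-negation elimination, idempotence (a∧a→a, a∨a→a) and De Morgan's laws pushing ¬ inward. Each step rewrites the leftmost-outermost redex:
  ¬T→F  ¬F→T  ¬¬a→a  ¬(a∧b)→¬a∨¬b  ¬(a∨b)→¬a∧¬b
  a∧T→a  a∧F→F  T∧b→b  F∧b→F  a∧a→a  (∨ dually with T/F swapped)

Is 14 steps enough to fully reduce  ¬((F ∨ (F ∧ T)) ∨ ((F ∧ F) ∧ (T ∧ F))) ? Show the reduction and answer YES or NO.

  start: ¬((F ∨ (F ∧ T)) ∨ ((F ∧ F) ∧ (T ∧ F)))
  step 1: ¬(F ∨ (F ∧ T)) ∧ ¬((F ∧ F) ∧ (T ∧ F))
  step 2: (¬F ∧ ¬(F ∧ T)) ∧ ¬((F ∧ F) ∧ (T ∧ F))
  step 3: (T ∧ ¬(F ∧ T)) ∧ ¬((F ∧ F) ∧ (T ∧ F))
  step 4: ¬(F ∧ T) ∧ ¬((F ∧ F) ∧ (T ∧ F))
  step 5: (¬F ∨ ¬T) ∧ ¬((F ∧ F) ∧ (T ∧ F))
  step 6: (T ∨ ¬T) ∧ ¬((F ∧ F) ∧ (T ∧ F))
  step 7: T ∧ ¬((F ∧ F) ∧ (T ∧ F))
  step 8: ¬((F ∧ F) ∧ (T ∧ F))
  step 9: ¬(F ∧ F) ∨ ¬(T ∧ F)
  step 10: (¬F ∨ ¬F) ∨ ¬(T ∧ F)
  step 11: ¬F ∨ ¬(T ∧ F)
  step 12: T ∨ ¬(T ∧ F)
  step 13: T

Answer: YES — reaches normal form T in 13 ≤ 14 steps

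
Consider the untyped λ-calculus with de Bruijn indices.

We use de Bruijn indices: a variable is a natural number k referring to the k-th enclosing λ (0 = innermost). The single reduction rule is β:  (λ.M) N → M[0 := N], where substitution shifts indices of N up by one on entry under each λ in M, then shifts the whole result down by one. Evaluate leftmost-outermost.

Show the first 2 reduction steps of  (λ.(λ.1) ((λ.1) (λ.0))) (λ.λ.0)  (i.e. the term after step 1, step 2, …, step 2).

Answer: after 2 steps: λ.λ.0

Derivation:
  start: (λ.(λ.1) ((λ.1) (λ.0))) (λ.λ.0)
  step 1: (λ.λ.λ.0) ((λ.λ.λ.0) (λ.0))
  step 2: λ.λ.0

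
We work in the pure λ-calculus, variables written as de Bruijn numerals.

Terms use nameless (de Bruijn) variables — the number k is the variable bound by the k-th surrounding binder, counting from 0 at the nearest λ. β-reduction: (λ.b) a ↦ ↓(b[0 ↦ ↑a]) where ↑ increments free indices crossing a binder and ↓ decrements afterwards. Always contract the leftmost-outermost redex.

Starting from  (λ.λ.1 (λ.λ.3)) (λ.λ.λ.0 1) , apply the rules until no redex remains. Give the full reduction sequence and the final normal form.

  start: (λ.λ.1 (λ.λ.3)) (λ.λ.λ.0 1)
  →1  λ.(λ.λ.λ.0 1) (λ.λ.λ.λ.λ.0 1)
  →2  λ.λ.λ.0 1

Answer: normal form = λ.λ.λ.0 1  (in 2 steps)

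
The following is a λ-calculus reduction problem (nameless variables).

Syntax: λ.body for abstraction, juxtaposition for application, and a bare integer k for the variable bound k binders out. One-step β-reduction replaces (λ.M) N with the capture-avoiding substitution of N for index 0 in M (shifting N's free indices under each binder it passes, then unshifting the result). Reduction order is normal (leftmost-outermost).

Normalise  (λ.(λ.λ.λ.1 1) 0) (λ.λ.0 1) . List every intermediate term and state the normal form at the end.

  start: (λ.(λ.λ.λ.1 1) 0) (λ.λ.0 1)
  [1] (λ.λ.λ.1 1) (λ.λ.0 1)
  [2] λ.λ.1 1

Answer: normal form = λ.λ.1 1  (in 2 steps)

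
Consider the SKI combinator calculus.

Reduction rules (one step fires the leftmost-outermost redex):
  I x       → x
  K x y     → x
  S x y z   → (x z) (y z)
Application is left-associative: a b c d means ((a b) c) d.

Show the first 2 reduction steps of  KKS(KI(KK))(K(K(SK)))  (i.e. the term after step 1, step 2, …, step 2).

  start: KKS(KI(KK))(K(K(SK)))
  [1] K(KI(KK))(K(K(SK)))
  [2] KI(KK)

Answer: after 2 steps: KI(KK)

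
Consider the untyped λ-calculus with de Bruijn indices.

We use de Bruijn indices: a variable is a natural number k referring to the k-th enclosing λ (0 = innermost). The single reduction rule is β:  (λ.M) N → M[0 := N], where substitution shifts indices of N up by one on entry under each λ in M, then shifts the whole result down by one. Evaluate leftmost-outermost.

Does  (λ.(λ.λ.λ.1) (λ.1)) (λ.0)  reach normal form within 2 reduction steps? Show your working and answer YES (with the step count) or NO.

Answer: YES — reaches normal form λ.λ.1 in 2 ≤ 2 steps

Working:
  start: (λ.(λ.λ.λ.1) (λ.1)) (λ.0)
  step 1: (λ.λ.λ.1) (λ.λ.0)
  step 2: λ.λ.1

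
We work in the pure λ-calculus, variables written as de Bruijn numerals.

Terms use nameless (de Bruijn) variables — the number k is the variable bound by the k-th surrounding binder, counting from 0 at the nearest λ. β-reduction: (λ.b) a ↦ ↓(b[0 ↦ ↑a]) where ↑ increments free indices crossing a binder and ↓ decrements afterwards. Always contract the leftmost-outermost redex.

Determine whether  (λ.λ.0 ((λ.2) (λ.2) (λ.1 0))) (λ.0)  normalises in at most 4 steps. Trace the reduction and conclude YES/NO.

Answer: YES — reaches normal form λ.0 (λ.1 0) in 3 ≤ 4 steps

Reduction:
  start: (λ.λ.0 ((λ.2) (λ.2) (λ.1 0))) (λ.0)
  [1] λ.0 ((λ.λ.0) (λ.λ.0) (λ.1 0))
  [2] λ.0 ((λ.0) (λ.1 0))
  [3] λ.0 (λ.1 0)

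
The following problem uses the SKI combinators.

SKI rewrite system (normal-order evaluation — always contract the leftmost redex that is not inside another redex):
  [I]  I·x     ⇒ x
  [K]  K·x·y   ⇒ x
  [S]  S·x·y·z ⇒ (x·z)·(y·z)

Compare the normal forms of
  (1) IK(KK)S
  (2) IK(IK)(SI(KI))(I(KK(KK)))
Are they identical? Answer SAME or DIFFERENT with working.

Term A:
  start: IK(KK)S
  →1  K(KK)S
  →2  KK

Term B:
  start: IK(IK)(SI(KI))(I(KK(KK)))
  →1  K(IK)(SI(KI))(I(KK(KK)))
  →2  IK(I(KK(KK)))
  →3  K(I(KK(KK)))
  →4  K(KK(KK))
  →5  KK

Answer: SAME — A ⇓ KK, B ⇓ KK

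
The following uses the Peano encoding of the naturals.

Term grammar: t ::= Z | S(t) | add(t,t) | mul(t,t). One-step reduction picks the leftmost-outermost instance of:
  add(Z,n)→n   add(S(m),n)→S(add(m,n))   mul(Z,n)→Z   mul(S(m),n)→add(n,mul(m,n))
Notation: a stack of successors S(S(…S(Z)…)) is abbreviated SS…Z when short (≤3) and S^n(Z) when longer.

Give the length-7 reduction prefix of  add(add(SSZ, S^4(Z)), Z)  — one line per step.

Answer: after 7 steps: S(S(S(S(add(SSZ, Z)))))

Derivation:
  start: add(add(SSZ, S^4(Z)), Z)
  step 1: add(S(add(SZ, S^4(Z))), Z)
  step 2: S(add(add(SZ, S^4(Z)), Z))
  step 3: S(add(S(add(Z, S^4(Z))), Z))
  step 4: S(S(add(add(Z, S^4(Z)), Z)))
  step 5: S(S(add(S^4(Z), Z)))
  step 6: S(S(S(add(SSSZ, Z))))
  step 7: S(S(S(S(add(SSZ, Z)))))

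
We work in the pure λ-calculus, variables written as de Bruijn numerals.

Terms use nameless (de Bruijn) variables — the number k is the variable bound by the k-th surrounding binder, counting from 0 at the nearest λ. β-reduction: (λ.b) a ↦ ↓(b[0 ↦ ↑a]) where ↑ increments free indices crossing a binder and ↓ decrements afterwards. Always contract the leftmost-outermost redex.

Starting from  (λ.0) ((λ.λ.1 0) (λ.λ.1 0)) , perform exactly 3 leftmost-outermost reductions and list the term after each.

Answer: after 3 steps: λ.λ.1 0

Working:
  start: (λ.0) ((λ.λ.1 0) (λ.λ.1 0))
  →1  (λ.λ.1 0) (λ.λ.1 0)
  →2  λ.(λ.λ.1 0) 0
  →3  λ.λ.1 0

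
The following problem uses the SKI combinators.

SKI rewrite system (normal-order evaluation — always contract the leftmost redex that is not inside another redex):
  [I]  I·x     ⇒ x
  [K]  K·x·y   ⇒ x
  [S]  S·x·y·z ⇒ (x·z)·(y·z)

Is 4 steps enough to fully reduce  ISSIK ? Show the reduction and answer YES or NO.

  start: ISSIK
  [1] SSIK
  [2] SK(IK)
  [3] SKK

Answer: YES — reaches normal form SKK in 3 ≤ 4 steps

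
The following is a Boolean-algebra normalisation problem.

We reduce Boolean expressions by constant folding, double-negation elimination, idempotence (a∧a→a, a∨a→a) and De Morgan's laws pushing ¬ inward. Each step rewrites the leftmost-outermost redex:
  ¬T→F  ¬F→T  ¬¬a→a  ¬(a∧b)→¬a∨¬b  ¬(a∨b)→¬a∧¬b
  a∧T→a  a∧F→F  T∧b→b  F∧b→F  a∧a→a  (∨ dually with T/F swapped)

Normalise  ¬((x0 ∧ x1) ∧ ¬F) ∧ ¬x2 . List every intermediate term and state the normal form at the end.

  start: ¬((x0 ∧ x1) ∧ ¬F) ∧ ¬x2
  [1] (¬(x0 ∧ x1) ∨ ¬¬F) ∧ ¬x2
  [2] ((¬x0 ∨ ¬x1) ∨ ¬¬F) ∧ ¬x2
  [3] ((¬x0 ∨ ¬x1) ∨ F) ∧ ¬x2
  [4] (¬x0 ∨ ¬x1) ∧ ¬x2

Answer: normal form = (¬x0 ∨ ¬x1) ∧ ¬x2  (in 4 steps)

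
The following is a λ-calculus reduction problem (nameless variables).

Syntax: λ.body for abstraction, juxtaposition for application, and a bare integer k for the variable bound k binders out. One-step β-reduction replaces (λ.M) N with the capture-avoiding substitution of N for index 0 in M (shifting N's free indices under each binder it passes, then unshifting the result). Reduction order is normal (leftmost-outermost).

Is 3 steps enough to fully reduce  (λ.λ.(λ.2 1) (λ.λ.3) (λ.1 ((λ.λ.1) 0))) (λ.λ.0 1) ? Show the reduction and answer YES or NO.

  start: (λ.λ.(λ.2 1) (λ.λ.3) (λ.1 ((λ.λ.1) 0))) (λ.λ.0 1)
  →1  λ.(λ.(λ.λ.0 1) 1) (λ.λ.λ.λ.0 1) (λ.1 ((λ.λ.1) 0))
  →2  λ.(λ.λ.0 1) 0 (λ.1 ((λ.λ.1) 0))
  →3  λ.(λ.0 1) (λ.1 ((λ.λ.1) 0))

Answer: NO — after 3 steps the term is λ.(λ.0 1) (λ.1 ((λ.λ.1) 0)), not yet normal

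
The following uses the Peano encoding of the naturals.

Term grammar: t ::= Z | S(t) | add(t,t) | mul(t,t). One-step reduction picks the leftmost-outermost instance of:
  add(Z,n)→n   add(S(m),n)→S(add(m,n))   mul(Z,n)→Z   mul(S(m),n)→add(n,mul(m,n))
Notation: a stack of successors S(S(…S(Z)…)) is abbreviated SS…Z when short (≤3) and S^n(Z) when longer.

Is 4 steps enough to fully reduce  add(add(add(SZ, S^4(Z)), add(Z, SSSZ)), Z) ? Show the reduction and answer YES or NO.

  start: add(add(add(SZ, S^4(Z)), add(Z, SSSZ)), Z)
  [1] add(add(S(add(Z, S^4(Z))), add(Z, SSSZ)), Z)
  [2] add(S(add(add(Z, S^4(Z)), add(Z, SSSZ))), Z)
  [3] S(add(add(add(Z, S^4(Z)), add(Z, SSSZ)), Z))
  [4] S(add(add(S^4(Z), add(Z, SSSZ)), Z))

Answer: NO — after 4 steps the term is S(add(add(S^4(Z), add(Z, SSSZ)), Z)), not yet normal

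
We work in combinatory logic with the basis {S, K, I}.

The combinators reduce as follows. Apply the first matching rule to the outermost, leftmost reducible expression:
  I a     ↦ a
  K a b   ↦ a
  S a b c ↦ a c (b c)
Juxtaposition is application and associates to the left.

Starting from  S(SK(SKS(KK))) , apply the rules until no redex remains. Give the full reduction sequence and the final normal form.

  start: S(SK(SKS(KK)))
  [1] S(SK(K(KK)(S(KK))))
  [2] S(SK(KK))

Answer: normal form = S(SK(KK))  (in 2 steps)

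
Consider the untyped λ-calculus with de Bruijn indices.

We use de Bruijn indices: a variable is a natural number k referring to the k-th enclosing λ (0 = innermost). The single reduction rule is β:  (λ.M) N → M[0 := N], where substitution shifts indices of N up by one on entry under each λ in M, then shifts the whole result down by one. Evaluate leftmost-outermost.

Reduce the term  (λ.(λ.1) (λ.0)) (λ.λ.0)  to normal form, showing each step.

Answer: normal form = λ.λ.0  (in 2 steps)

Working:
  start: (λ.(λ.1) (λ.0)) (λ.λ.0)
  step 1: (λ.λ.λ.0) (λ.0)
  step 2: λ.λ.0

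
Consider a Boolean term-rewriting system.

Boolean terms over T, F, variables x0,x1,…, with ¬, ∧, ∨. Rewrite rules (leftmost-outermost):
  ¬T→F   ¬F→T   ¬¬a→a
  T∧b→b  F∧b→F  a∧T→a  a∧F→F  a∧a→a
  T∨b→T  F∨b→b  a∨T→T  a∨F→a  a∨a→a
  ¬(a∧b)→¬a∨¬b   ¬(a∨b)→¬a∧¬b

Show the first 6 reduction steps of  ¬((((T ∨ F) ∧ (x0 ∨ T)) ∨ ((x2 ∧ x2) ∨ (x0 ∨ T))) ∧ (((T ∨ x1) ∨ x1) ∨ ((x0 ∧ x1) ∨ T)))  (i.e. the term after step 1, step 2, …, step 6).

  start: ¬((((T ∨ F) ∧ (x0 ∨ T)) ∨ ((x2 ∧ x2) ∨ (x0 ∨ T))) ∧ (((T ∨ x1) ∨ x1) ∨ ((x0 ∧ x1) ∨ T)))
  step 1: ¬(((T ∨ F) ∧ (x0 ∨ T)) ∨ ((x2 ∧ x2) ∨ (x0 ∨ T))) ∨ ¬(((T ∨ x1) ∨ x1) ∨ ((x0 ∧ x1) ∨ T))
  step 2: (¬((T ∨ F) ∧ (x0 ∨ T)) ∧ ¬((x2 ∧ x2) ∨ (x0 ∨ T))) ∨ ¬(((T ∨ x1) ∨ x1) ∨ ((x0 ∧ x1) ∨ T))
  step 3: ((¬(T ∨ F) ∨ ¬(x0 ∨ T)) ∧ ¬((x2 ∧ x2) ∨ (x0 ∨ T))) ∨ ¬(((T ∨ x1) ∨ x1) ∨ ((x0 ∧ x1) ∨ T))
  step 4: (((¬T ∧ ¬F) ∨ ¬(x0 ∨ T)) ∧ ¬((x2 ∧ x2) ∨ (x0 ∨ T))) ∨ ¬(((T ∨ x1) ∨ x1) ∨ ((x0 ∧ x1) ∨ T))
  step 5: (((F ∧ ¬F) ∨ ¬(x0 ∨ T)) ∧ ¬((x2 ∧ x2) ∨ (x0 ∨ T))) ∨ ¬(((T ∨ x1) ∨ x1) ∨ ((x0 ∧ x1) ∨ T))
  step 6: ((F ∨ ¬(x0 ∨ T)) ∧ ¬((x2 ∧ x2) ∨ (x0 ∨ T))) ∨ ¬(((T ∨ x1) ∨ x1) ∨ ((x0 ∧ x1) ∨ T))

Answer: after 6 steps: ((F ∨ ¬(x0 ∨ T)) ∧ ¬((x2 ∧ x2) ∨ (x0 ∨ T))) ∨ ¬(((T ∨ x1) ∨ x1) ∨ ((x0 ∧ x1) ∨ T))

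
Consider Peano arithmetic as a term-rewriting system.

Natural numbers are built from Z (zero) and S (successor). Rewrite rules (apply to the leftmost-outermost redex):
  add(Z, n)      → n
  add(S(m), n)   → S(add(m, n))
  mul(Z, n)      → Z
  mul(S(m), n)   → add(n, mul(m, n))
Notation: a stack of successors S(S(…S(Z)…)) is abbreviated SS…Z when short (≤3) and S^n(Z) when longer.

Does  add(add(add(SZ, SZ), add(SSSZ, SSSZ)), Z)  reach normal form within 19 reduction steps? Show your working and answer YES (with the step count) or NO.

Answer: YES — reaches normal form S^8(Z) in 18 ≤ 19 steps

Derivation:
  start: add(add(add(SZ, SZ), add(SSSZ, SSSZ)), Z)
  step 1: add(add(S(add(Z, SZ)), add(SSSZ, SSSZ)), Z)
  step 2: add(S(add(add(Z, SZ), add(SSSZ, SSSZ))), Z)
  step 3: S(add(add(add(Z, SZ), add(SSSZ, SSSZ)), Z))
  step 4: S(add(add(SZ, add(SSSZ, SSSZ)), Z))
  step 5: S(add(S(add(Z, add(SSSZ, SSSZ))), Z))
  step 6: S(S(add(add(Z, add(SSSZ, SSSZ)), Z)))
  step 7: S(S(add(add(SSSZ, SSSZ), Z)))
  step 8: S(S(add(S(add(SSZ, SSSZ)), Z)))
  step 9: S(S(S(add(add(SSZ, SSSZ), Z))))
  step 10: S(S(S(add(S(add(SZ, SSSZ)), Z))))
  step 11: S(S(S(S(add(add(SZ, SSSZ), Z)))))
  step 12: S(S(S(S(add(S(add(Z, SSSZ)), Z)))))
  step 13: S(S(S(S(S(add(add(Z, SSSZ), Z))))))
  step 14: S(S(S(S(S(add(SSSZ, Z))))))
  step 15: S(S(S(S(S(S(add(SSZ, Z)))))))
  step 16: S(S(S(S(S(S(S(add(SZ, Z))))))))
  step 17: S(S(S(S(S(S(S(S(add(Z, Z)))))))))
  step 18: S^8(Z)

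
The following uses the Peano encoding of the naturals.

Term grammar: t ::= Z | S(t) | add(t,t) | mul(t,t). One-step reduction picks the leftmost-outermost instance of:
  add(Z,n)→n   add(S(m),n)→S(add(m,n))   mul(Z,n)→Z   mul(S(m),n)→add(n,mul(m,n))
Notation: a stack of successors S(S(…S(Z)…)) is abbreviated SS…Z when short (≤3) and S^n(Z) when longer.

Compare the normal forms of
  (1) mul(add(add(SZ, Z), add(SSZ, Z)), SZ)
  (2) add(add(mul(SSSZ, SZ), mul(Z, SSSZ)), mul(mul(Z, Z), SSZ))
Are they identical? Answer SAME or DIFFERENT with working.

Term A:
  start: mul(add(add(SZ, Z), add(SSZ, Z)), SZ)
  step 1: mul(add(S(add(Z, Z)), add(SSZ, Z)), SZ)
  step 2: mul(S(add(add(Z, Z), add(SSZ, Z))), SZ)
  step 3: add(SZ, mul(add(add(Z, Z), add(SSZ, Z)), SZ))
  step 4: S(add(Z, mul(add(add(Z, Z), add(SSZ, Z)), SZ)))
  step 5: S(mul(add(add(Z, Z), add(SSZ, Z)), SZ))
  step 6: S(mul(add(Z, add(SSZ, Z)), SZ))
  step 7: S(mul(add(SSZ, Z), SZ))
  step 8: S(mul(S(add(SZ, Z)), SZ))
  step 9: S(add(SZ, mul(add(SZ, Z), SZ)))
  step 10: S(S(add(Z, mul(add(SZ, Z), SZ))))
  step 11: S(S(mul(add(SZ, Z), SZ)))
  step 12: S(S(mul(S(add(Z, Z)), SZ)))
  step 13: S(S(add(SZ, mul(add(Z, Z), SZ))))
  step 14: S(S(S(add(Z, mul(add(Z, Z), SZ)))))
  step 15: S(S(S(mul(add(Z, Z), SZ))))
  step 16: S(S(S(mul(Z, SZ))))
  step 17: SSSZ

Term B:
  start: add(add(mul(SSSZ, SZ), mul(Z, SSSZ)), mul(mul(Z, Z), SSZ))
  step 1: add(add(add(SZ, mul(SSZ, SZ)), mul(Z, SSSZ)), mul(mul(Z, Z), SSZ))
  step 2: add(add(S(add(Z, mul(SSZ, SZ))), mul(Z, SSSZ)), mul(mul(Z, Z), SSZ))
  step 3: add(S(add(add(Z, mul(SSZ, SZ)), mul(Z, SSSZ))), mul(mul(Z, Z), SSZ))
  step 4: S(add(add(add(Z, mul(SSZ, SZ)), mul(Z, SSSZ)), mul(mul(Z, Z), SSZ)))
  step 5: S(add(add(mul(SSZ, SZ), mul(Z, SSSZ)), mul(mul(Z, Z), SSZ)))
  step 6: S(add(add(add(SZ, mul(SZ, SZ)), mul(Z, SSSZ)), mul(mul(Z, Z), SSZ)))
  step 7: S(add(add(S(add(Z, mul(SZ, SZ))), mul(Z, SSSZ)), mul(mul(Z, Z), SSZ)))
  step 8: S(add(S(add(add(Z, mul(SZ, SZ)), mul(Z, SSSZ))), mul(mul(Z, Z), SSZ)))
  step 9: S(S(add(add(add(Z, mul(SZ, SZ)), mul(Z, SSSZ)), mul(mul(Z, Z), SSZ))))
  step 10: S(S(add(add(mul(SZ, SZ), mul(Z, SSSZ)), mul(mul(Z, Z), SSZ))))
  step 11: S(S(add(add(add(SZ, mul(Z, SZ)), mul(Z, SSSZ)), mul(mul(Z, Z), SSZ))))
  step 12: S(S(add(add(S(add(Z, mul(Z, SZ))), mul(Z, SSSZ)), mul(mul(Z, Z), SSZ))))
  step 13: S(S(add(S(add(add(Z, mul(Z, SZ)), mul(Z, SSSZ))), mul(mul(Z, Z), SSZ))))
  step 14: S(S(S(add(add(add(Z, mul(Z, SZ)), mul(Z, SSSZ)), mul(mul(Z, Z), SSZ)))))
  step 15: S(S(S(add(add(mul(Z, SZ), mul(Z, SSSZ)), mul(mul(Z, Z), SSZ)))))
  step 16: S(S(S(add(add(Z, mul(Z, SSSZ)), mul(mul(Z, Z), SSZ)))))
  step 17: S(S(S(add(mul(Z, SSSZ), mul(mul(Z, Z), SSZ)))))
  step 18: S(S(S(add(Z, mul(mul(Z, Z), SSZ)))))
  step 19: S(S(S(mul(mul(Z, Z), SSZ))))
  step 20: S(S(S(mul(Z, SSZ))))
  step 21: SSSZ

Answer: SAME — A ⇓ SSSZ, B ⇓ SSSZ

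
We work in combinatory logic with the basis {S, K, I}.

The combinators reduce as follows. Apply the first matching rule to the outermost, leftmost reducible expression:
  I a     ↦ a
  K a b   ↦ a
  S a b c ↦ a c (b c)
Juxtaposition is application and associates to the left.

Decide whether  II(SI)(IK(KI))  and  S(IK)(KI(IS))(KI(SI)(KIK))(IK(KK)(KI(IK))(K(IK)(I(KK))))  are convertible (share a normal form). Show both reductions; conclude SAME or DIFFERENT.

Term A:
  start: II(SI)(IK(KI))
  →1  I(SI)(IK(KI))
  →2  SI(IK(KI))
  →3  SI(K(KI))

Term B:
  start: S(IK)(KI(IS))(KI(SI)(KIK))(IK(KK)(KI(IK))(K(IK)(I(KK))))
  →1  IK(KI(SI)(KIK))(KI(IS)(KI(SI)(KIK)))(IK(KK)(KI(IK))(K(IK)(I(KK))))
  →2  K(KI(SI)(KIK))(KI(IS)(KI(SI)(KIK)))(IK(KK)(KI(IK))(K(IK)(I(KK))))
  →3  KI(SI)(KIK)(IK(KK)(KI(IK))(K(IK)(I(KK))))
  →4  I(KIK)(IK(KK)(KI(IK))(K(IK)(I(KK))))
  →5  KIK(IK(KK)(KI(IK))(K(IK)(I(KK))))
  →6  I(IK(KK)(KI(IK))(K(IK)(I(KK))))
  →7  IK(KK)(KI(IK))(K(IK)(I(KK)))
  →8  K(KK)(KI(IK))(K(IK)(I(KK)))
  →9  KK(K(IK)(I(KK)))
  →10  K

Answer: DIFFERENT — A ⇓ SI(K(KI)), B ⇓ K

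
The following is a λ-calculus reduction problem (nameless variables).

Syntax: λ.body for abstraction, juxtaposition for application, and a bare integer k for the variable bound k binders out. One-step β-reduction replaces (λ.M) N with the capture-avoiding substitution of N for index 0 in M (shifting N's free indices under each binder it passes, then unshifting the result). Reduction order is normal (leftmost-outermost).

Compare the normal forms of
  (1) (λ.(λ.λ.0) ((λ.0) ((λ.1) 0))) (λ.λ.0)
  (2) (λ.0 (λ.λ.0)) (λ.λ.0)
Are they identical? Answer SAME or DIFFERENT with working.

Term A:
  start: (λ.(λ.λ.0) ((λ.0) ((λ.1) 0))) (λ.λ.0)
  →1  (λ.λ.0) ((λ.0) ((λ.λ.λ.0) (λ.λ.0)))
  →2  λ.0

Term B:
  start: (λ.0 (λ.λ.0)) (λ.λ.0)
  →1  (λ.λ.0) (λ.λ.0)
  →2  λ.0

Answer: SAME — A ⇓ λ.0, B ⇓ λ.0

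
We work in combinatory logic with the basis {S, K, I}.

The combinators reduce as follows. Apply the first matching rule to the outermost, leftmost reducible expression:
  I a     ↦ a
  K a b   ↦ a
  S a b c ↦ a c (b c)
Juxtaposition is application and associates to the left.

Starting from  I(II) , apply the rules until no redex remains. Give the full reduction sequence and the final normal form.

  start: I(II)
  →1  II
  →2  I

Answer: normal form = I  (in 2 steps)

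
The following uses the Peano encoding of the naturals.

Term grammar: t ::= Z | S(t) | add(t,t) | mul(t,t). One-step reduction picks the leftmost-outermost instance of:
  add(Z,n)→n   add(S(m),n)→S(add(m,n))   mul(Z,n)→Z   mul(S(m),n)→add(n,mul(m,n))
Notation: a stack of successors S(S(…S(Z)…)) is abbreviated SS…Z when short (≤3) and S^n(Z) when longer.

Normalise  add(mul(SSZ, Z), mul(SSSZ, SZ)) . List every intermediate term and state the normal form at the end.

Answer: normal form = SSSZ  (in 16 steps)

Working:
  start: add(mul(SSZ, Z), mul(SSSZ, SZ))
  →1  add(add(Z, mul(SZ, Z)), mul(SSSZ, SZ))
  →2  add(mul(SZ, Z), mul(SSSZ, SZ))
  →3  add(add(Z, mul(Z, Z)), mul(SSSZ, SZ))
  →4  add(mul(Z, Z), mul(SSSZ, SZ))
  →5  add(Z, mul(SSSZ, SZ))
  →6  mul(SSSZ, SZ)
  →7  add(SZ, mul(SSZ, SZ))
  →8  S(add(Z, mul(SSZ, SZ)))
  →9  S(mul(SSZ, SZ))
  →10  S(add(SZ, mul(SZ, SZ)))
  →11  S(S(add(Z, mul(SZ, SZ))))
  →12  S(S(mul(SZ, SZ)))
  →13  S(S(add(SZ, mul(Z, SZ))))
  →14  S(S(S(add(Z, mul(Z, SZ)))))
  →15  S(S(S(mul(Z, SZ))))
  →16  SSSZ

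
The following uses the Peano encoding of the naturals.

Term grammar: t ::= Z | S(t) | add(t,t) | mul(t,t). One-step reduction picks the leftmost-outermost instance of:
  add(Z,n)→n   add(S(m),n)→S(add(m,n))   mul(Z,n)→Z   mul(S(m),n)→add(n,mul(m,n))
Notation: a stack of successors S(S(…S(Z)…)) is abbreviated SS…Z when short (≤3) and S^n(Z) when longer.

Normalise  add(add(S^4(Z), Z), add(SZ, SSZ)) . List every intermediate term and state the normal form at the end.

Answer: normal form = S^7(Z)  (in 12 steps)

Reduction:
  start: add(add(S^4(Z), Z), add(SZ, SSZ))
  step 1: add(S(add(SSSZ, Z)), add(SZ, SSZ))
  step 2: S(add(add(SSSZ, Z), add(SZ, SSZ)))
  step 3: S(add(S(add(SSZ, Z)), add(SZ, SSZ)))
  step 4: S(S(add(add(SSZ, Z), add(SZ, SSZ))))
  step 5: S(S(add(S(add(SZ, Z)), add(SZ, SSZ))))
  step 6: S(S(S(add(add(SZ, Z), add(SZ, SSZ)))))
  step 7: S(S(S(add(S(add(Z, Z)), add(SZ, SSZ)))))
  step 8: S(S(S(S(add(add(Z, Z), add(SZ, SSZ))))))
  step 9: S(S(S(S(add(Z, add(SZ, SSZ))))))
  step 10: S(S(S(S(add(SZ, SSZ)))))
  step 11: S(S(S(S(S(add(Z, SSZ))))))
  step 12: S^7(Z)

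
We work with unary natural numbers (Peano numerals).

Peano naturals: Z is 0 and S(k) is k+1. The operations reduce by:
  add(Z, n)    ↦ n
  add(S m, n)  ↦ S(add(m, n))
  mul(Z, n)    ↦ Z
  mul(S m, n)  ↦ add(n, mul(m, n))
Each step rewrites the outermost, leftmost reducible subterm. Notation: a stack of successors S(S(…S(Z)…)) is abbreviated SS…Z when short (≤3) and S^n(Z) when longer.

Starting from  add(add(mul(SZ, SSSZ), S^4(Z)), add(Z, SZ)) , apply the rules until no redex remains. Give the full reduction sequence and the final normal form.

  start: add(add(mul(SZ, SSSZ), S^4(Z)), add(Z, SZ))
  →1  add(add(add(SSSZ, mul(Z, SSSZ)), S^4(Z)), add(Z, SZ))
  →2  add(add(S(add(SSZ, mul(Z, SSSZ))), S^4(Z)), add(Z, SZ))
  →3  add(S(add(add(SSZ, mul(Z, SSSZ)), S^4(Z))), add(Z, SZ))
  →4  S(add(add(add(SSZ, mul(Z, SSSZ)), S^4(Z)), add(Z, SZ)))
  →5  S(add(add(S(add(SZ, mul(Z, SSSZ))), S^4(Z)), add(Z, SZ)))
  →6  S(add(S(add(add(SZ, mul(Z, SSSZ)), S^4(Z))), add(Z, SZ)))
  →7  S(S(add(add(add(SZ, mul(Z, SSSZ)), S^4(Z)), add(Z, SZ))))
  →8  S(S(add(add(S(add(Z, mul(Z, SSSZ))), S^4(Z)), add(Z, SZ))))
  →9  S(S(add(S(add(add(Z, mul(Z, SSSZ)), S^4(Z))), add(Z, SZ))))
  →10  S(S(S(add(add(add(Z, mul(Z, SSSZ)), S^4(Z)), add(Z, SZ)))))
  →11  S(S(S(add(add(mul(Z, SSSZ), S^4(Z)), add(Z, SZ)))))
  →12  S(S(S(add(add(Z, S^4(Z)), add(Z, SZ)))))
  →13  S(S(S(add(S^4(Z), add(Z, SZ)))))
  →14  S(S(S(S(add(SSSZ, add(Z, SZ))))))
  →15  S(S(S(S(S(add(SSZ, add(Z, SZ)))))))
  →16  S(S(S(S(S(S(add(SZ, add(Z, SZ))))))))
  →17  S(S(S(S(S(S(S(add(Z, add(Z, SZ)))))))))
  →18  S(S(S(S(S(S(S(add(Z, SZ))))))))
  →19  S^8(Z)

Answer: normal form = S^8(Z)  (in 19 steps)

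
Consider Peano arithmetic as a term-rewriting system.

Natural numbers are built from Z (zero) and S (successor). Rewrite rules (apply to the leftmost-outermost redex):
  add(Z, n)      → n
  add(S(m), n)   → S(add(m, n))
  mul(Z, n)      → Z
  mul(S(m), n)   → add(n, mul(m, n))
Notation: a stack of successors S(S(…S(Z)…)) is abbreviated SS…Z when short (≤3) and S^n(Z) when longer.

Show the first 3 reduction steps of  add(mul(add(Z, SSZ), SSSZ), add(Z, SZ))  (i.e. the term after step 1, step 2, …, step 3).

  start: add(mul(add(Z, SSZ), SSSZ), add(Z, SZ))
  →1  add(mul(SSZ, SSSZ), add(Z, SZ))
  →2  add(add(SSSZ, mul(SZ, SSSZ)), add(Z, SZ))
  →3  add(S(add(SSZ, mul(SZ, SSSZ))), add(Z, SZ))

Answer: after 3 steps: add(S(add(SSZ, mul(SZ, SSSZ))), add(Z, SZ))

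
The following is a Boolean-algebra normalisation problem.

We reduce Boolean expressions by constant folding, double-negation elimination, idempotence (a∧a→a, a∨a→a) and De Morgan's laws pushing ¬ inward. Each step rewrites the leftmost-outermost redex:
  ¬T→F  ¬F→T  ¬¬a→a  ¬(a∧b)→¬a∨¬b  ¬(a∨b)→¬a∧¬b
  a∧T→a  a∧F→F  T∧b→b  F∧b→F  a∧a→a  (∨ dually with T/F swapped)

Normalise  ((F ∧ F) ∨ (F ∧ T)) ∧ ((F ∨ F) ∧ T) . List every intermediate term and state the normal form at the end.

Answer: normal form = F  (in 4 steps)

Derivation:
  start: ((F ∧ F) ∨ (F ∧ T)) ∧ ((F ∨ F) ∧ T)
  [1] (F ∨ (F ∧ T)) ∧ ((F ∨ F) ∧ T)
  [2] (F ∧ T) ∧ ((F ∨ F) ∧ T)
  [3] F ∧ ((F ∨ F) ∧ T)
  [4] F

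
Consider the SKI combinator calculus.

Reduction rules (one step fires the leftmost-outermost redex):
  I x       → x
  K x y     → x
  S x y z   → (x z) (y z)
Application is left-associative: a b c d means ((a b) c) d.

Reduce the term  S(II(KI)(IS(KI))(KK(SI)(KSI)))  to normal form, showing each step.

  start: S(II(KI)(IS(KI))(KK(SI)(KSI)))
  step 1: S(I(KI)(IS(KI))(KK(SI)(KSI)))
  step 2: S(KI(IS(KI))(KK(SI)(KSI)))
  step 3: S(I(KK(SI)(KSI)))
  step 4: S(KK(SI)(KSI))
  step 5: S(K(KSI))
  step 6: S(KS)

Answer: normal form = S(KS)  (in 6 steps)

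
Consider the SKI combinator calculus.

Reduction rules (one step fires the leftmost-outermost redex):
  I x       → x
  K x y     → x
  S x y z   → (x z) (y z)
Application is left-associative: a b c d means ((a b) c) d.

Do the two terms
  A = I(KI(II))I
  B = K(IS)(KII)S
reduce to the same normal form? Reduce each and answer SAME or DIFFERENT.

Answer: DIFFERENT — A ⇓ I, B ⇓ SS

Derivation:
Term A:
  start: I(KI(II))I
  [1] KI(II)I
  [2] II
  [3] I

Term B:
  start: K(IS)(KII)S
  [1] ISS
  [2] SS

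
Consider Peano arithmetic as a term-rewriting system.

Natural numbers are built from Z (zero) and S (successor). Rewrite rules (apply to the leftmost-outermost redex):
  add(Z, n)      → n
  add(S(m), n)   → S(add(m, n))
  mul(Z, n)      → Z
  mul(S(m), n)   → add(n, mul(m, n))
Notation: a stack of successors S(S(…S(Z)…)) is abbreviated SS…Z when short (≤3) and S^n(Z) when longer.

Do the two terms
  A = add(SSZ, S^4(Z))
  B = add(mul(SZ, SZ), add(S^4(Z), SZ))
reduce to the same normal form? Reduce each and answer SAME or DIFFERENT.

Answer: SAME — A ⇓ S^6(Z), B ⇓ S^6(Z)

Reduction:
Term A:
  start: add(SSZ, S^4(Z))
  [1] S(add(SZ, S^4(Z)))
  [2] S(S(add(Z, S^4(Z))))
  [3] S^6(Z)

Term B:
  start: add(mul(SZ, SZ), add(S^4(Z), SZ))
  [1] add(add(SZ, mul(Z, SZ)), add(S^4(Z), SZ))
  [2] add(S(add(Z, mul(Z, SZ))), add(S^4(Z), SZ))
  [3] S(add(add(Z, mul(Z, SZ)), add(S^4(Z), SZ)))
  [4] S(add(mul(Z, SZ), add(S^4(Z), SZ)))
  [5] S(add(Z, add(S^4(Z), SZ)))
  [6] S(add(S^4(Z), SZ))
  [7] S(S(add(SSSZ, SZ)))
  [8] S(S(S(add(SSZ, SZ))))
  [9] S(S(S(S(add(SZ, SZ)))))
  [10] S(S(S(S(S(add(Z, SZ))))))
  [11] S^6(Z)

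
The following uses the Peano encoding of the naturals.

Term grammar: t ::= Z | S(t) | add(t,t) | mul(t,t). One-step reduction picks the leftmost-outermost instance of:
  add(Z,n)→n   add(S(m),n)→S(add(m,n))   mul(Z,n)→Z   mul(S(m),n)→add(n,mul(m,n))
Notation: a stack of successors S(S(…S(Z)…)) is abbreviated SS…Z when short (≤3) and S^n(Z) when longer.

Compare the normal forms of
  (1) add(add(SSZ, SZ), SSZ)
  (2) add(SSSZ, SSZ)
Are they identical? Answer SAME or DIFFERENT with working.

Term A:
  start: add(add(SSZ, SZ), SSZ)
  →1  add(S(add(SZ, SZ)), SSZ)
  →2  S(add(add(SZ, SZ), SSZ))
  →3  S(add(S(add(Z, SZ)), SSZ))
  →4  S(S(add(add(Z, SZ), SSZ)))
  →5  S(S(add(SZ, SSZ)))
  →6  S(S(S(add(Z, SSZ))))
  →7  S^5(Z)

Term B:
  start: add(SSSZ, SSZ)
  →1  S(add(SSZ, SSZ))
  →2  S(S(add(SZ, SSZ)))
  →3  S(S(S(add(Z, SSZ))))
  →4  S^5(Z)

Answer: SAME — A ⇓ S^5(Z), B ⇓ S^5(Z)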